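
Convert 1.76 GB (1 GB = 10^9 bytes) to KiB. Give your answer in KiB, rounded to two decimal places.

1.76 GB = 1.76 × 10^9 bytes = 1,760,000,000 bytes
1 KiB = 1,024 bytes
1,760,000,000 / 1,024 = 1,718,750.00 KiB

1,718,750.00 KiB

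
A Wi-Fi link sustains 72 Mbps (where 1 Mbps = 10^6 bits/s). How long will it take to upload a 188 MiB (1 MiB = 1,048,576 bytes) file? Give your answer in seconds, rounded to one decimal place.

188 MiB = 197,132,288 bytes = 1,577,058,304 bits
72 Mbps = 72,000,000 bits/s
time = 1,577,058,304 / 72,000,000 = 21.9 s

21.9 seconds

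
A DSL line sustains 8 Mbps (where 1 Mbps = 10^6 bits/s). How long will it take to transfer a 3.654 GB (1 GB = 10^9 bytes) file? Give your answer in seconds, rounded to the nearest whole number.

3.654 GB = 3,654,000,000 bytes = 29,232,000,000 bits
8 Mbps = 8,000,000 bits/s
time = 29,232,000,000 / 8,000,000 = 3,654 s

3,654 seconds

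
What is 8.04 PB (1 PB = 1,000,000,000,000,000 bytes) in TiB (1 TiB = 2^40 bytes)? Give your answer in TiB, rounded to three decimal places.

7,312.337 TiB

8.04 PB × 1,000,000,000,000,000 bytes/PB = 8,040,000,000,000,000 bytes
1 TiB = 1,099,511,627,776 bytes
8,040,000,000,000,000 / 1,099,511,627,776 = 7,312.337 TiB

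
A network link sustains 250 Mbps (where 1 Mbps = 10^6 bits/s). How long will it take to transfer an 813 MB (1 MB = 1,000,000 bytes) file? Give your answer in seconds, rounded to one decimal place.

26.0 seconds

813 MB = 813,000,000 bytes = 6,504,000,000 bits
250 Mbps = 250,000,000 bits/s
time = 6,504,000,000 / 250,000,000 = 26.0 s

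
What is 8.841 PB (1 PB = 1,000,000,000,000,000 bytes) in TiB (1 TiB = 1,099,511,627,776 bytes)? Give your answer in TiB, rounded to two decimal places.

8,040.84 TiB

8.841 PB × 1,000,000,000,000,000 bytes/PB = 8,841,000,000,000,000 bytes
1 TiB = 1,099,511,627,776 bytes
8,841,000,000,000,000 / 1,099,511,627,776 = 8,040.84 TiB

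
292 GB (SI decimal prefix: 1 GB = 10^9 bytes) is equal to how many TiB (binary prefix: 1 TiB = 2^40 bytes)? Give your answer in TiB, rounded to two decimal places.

0.27 TiB

292 GB × 1,000,000,000 bytes/GB = 292,000,000,000 bytes
1 TiB = 1,099,511,627,776 bytes
292,000,000,000 / 1,099,511,627,776 = 0.27 TiB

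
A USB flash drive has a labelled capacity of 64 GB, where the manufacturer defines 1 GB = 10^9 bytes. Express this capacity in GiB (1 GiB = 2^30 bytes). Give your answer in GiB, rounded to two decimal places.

59.60 GiB

64 GB = 64 × 10^9 bytes = 64,000,000,000 bytes
1 GiB = 2^30 bytes = 1,073,741,824 bytes
64,000,000,000 / 1,073,741,824 = 59.60 GiB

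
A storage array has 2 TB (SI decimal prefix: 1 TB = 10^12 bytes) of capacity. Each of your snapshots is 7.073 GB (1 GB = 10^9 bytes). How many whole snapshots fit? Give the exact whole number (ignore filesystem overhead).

282

Capacity: 2 TB = 2,000,000,000,000 bytes
Per item: 7.073 GB = 7,073,000,000 bytes
⌊2,000,000,000,000 / 7,073,000,000⌋ = 282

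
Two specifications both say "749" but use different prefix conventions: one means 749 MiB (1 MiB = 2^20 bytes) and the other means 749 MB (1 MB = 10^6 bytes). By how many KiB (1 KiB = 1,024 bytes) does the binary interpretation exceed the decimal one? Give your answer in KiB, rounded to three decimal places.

35,530.688 KiB

749 MiB = 749 × 1,048,576 = 785,383,424 bytes
749 MB = 749 × 1,000,000 = 749,000,000 bytes
difference = 36,383,424 bytes
36,383,424 / 1,024 = 35,530.688 KiB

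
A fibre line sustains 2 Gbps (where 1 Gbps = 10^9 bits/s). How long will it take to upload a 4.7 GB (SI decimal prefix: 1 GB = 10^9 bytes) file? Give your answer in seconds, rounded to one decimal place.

4.7 GB = 4,700,000,000 bytes = 37,600,000,000 bits
2 Gbps = 2,000,000,000 bits/s
time = 37,600,000,000 / 2,000,000,000 = 18.8 s

18.8 seconds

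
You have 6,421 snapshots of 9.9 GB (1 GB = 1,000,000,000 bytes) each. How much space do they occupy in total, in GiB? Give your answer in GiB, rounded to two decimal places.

59,202.22 GiB

Total = 6,421 × 9.9 GB = 63567.9 GB
= 63567.9 × 1,000,000,000 bytes = 63,567,900,000,000 bytes
1 GiB = 1,073,741,824 bytes
63,567,900,000,000 / 1,073,741,824 = 59,202.22 GiB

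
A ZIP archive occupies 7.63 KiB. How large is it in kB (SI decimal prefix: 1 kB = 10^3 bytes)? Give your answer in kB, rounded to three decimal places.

7.63 KiB = 7.63 × 2^10 bytes = 7,813.12 bytes
1 kB = 1,000 bytes
7,813.12 / 1,000 = 7.813 kB

7.813 kB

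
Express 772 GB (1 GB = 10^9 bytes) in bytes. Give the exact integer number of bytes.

772,000,000,000 bytes

772 × 1,000,000,000 = 772,000,000,000 bytes  (1 GB = 10^9 bytes)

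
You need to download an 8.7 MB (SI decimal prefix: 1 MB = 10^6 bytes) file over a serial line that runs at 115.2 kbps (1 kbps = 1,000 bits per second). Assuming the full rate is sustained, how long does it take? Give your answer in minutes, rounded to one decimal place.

10.1 minutes

8.7 MB = 8,700,000 bytes = 69,600,000 bits
115.2 kbps = 115,200 bits/s
time = 69,600,000 / 115,200 = 604.17 s
604.17 s / 60 = 10.1 minutes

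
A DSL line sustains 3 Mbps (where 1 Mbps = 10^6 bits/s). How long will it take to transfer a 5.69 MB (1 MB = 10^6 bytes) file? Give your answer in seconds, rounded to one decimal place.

5.69 MB = 5,690,000 bytes = 45,520,000 bits
3 Mbps = 3,000,000 bits/s
time = 45,520,000 / 3,000,000 = 15.2 s

15.2 seconds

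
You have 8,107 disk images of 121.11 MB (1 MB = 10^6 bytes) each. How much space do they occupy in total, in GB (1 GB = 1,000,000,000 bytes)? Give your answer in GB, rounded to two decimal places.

981.84 GB

Total = 8,107 × 121.11 MB = 981838.77 MB
= 981838.77 × 1,000,000 bytes = 981,838,770,000 bytes
1 GB = 1,000,000,000 bytes
981,838,770,000 / 1,000,000,000 = 981.84 GB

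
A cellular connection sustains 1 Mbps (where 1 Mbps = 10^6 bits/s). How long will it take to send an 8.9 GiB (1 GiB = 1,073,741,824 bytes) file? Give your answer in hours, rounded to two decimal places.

21.24 hours

8.9 GiB = 9,556,302,233.6 bytes = 76,450,417,868.8 bits
1 Mbps = 1,000,000 bits/s
time = 76,450,417,868.8 / 1,000,000 = 76,450.4179 s
76,450.4179 s / 3600 = 21.24 hours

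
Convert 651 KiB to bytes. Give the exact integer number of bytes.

651 × 1,024 = 666,624 bytes  (1 KiB = 2^10 bytes)

666,624 bytes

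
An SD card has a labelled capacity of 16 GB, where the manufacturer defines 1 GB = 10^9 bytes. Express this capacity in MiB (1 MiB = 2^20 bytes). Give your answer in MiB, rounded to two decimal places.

15,258.79 MiB

16 GB = 16 × 10^9 bytes = 16,000,000,000 bytes
1 MiB = 1,048,576 bytes
16,000,000,000 / 1,048,576 = 15,258.79 MiB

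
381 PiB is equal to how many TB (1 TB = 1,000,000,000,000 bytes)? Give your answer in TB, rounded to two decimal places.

428,967.86 TB

381 PiB × 1,125,899,906,842,624 bytes/PiB = 428,967,864,507,039,744 bytes
1 TB = 1,000,000,000,000 bytes
428,967,864,507,039,744 / 1,000,000,000,000 = 428,967.86 TB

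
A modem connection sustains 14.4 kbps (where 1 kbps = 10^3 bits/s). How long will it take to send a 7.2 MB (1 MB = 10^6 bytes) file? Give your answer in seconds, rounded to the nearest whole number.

4,000 seconds

7.2 MB = 7,200,000 bytes = 57,600,000 bits
14.4 kbps = 14,400 bits/s
time = 57,600,000 / 14,400 = 4,000 s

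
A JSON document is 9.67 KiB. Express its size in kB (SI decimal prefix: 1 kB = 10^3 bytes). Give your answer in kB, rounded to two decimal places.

9.90 kB

9.67 KiB = 9.67 × 2^10 bytes = 9,902.08 bytes
1 kB = 10^3 bytes = 1,000 bytes
9,902.08 / 1,000 = 9.90 kB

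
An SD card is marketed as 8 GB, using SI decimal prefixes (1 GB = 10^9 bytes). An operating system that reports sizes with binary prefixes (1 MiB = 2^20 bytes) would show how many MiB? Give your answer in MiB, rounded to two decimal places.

7,629.39 MiB

8 GB × 1,000,000,000 bytes/GB = 8,000,000,000 bytes
1 MiB = 2^20 bytes = 1,048,576 bytes
8,000,000,000 / 1,048,576 = 7,629.39 MiB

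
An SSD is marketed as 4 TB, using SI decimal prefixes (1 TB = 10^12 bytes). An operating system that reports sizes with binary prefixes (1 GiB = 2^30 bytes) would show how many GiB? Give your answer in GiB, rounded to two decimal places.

4 TB = 4 × 10^12 bytes = 4,000,000,000,000 bytes
1 GiB = 2^30 bytes = 1,073,741,824 bytes
4,000,000,000,000 / 1,073,741,824 = 3,725.29 GiB

3,725.29 GiB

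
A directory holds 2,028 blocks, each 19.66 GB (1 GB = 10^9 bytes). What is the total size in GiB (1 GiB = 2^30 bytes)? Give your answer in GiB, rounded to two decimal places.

37,132.28 GiB

Total = 2,028 × 19.66 GB = 39870.48 GB
= 39870.48 × 1,000,000,000 bytes = 39,870,480,000,000 bytes
1 GiB = 1,073,741,824 bytes
39,870,480,000,000 / 1,073,741,824 = 37,132.28 GiB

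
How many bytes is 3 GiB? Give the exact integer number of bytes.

3,221,225,472 bytes

3 × 1,073,741,824 = 3,221,225,472 bytes  (1 GiB = 2^30 bytes)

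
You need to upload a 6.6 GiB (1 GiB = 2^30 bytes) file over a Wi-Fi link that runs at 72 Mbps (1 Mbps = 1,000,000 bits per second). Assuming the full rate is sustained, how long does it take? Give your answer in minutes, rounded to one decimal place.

6.6 GiB = 7,086,696,038.4 bytes = 56,693,568,307.2 bits
72 Mbps = 72,000,000 bits/s
time = 56,693,568,307.2 / 72,000,000 = 787.41 s
787.41 s / 60 = 13.1 minutes

13.1 minutes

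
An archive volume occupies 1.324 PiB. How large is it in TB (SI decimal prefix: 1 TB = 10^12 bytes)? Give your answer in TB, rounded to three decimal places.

1.324 PiB × 1,125,899,906,842,624 bytes/PiB = 1,490,691,476,659,634.176 bytes
1 TB = 1,000,000,000,000 bytes
1,490,691,476,659,634.176 / 1,000,000,000,000 = 1,490.691 TB

1,490.691 TB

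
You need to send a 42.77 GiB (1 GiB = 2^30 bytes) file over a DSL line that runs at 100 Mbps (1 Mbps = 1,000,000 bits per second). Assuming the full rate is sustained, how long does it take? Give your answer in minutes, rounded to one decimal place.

42.77 GiB = 45,923,937,812.48 bytes = 367,391,502,499.84 bits
100 Mbps = 100,000,000 bits/s
time = 367,391,502,499.84 / 100,000,000 = 3,673.92 s
3,673.92 s / 60 = 61.2 minutes

61.2 minutes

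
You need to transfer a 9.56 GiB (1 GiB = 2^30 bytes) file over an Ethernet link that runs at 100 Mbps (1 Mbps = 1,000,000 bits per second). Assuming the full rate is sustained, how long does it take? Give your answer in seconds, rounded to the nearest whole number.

821 seconds

9.56 GiB = 10,264,971,837.44 bytes = 82,119,774,699.52 bits
100 Mbps = 100,000,000 bits/s
time = 82,119,774,699.52 / 100,000,000 = 821 s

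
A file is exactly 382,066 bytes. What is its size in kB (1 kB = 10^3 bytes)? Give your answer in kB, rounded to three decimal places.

382,066 bytes given.
1 kB = 10^3 bytes = 1,000 bytes
382,066 / 1,000 = 382.066 kB

382.066 kB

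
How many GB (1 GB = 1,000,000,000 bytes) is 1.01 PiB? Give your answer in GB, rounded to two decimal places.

1,137,158.91 GB

1.01 PiB = 1.01 × 2^50 bytes = 1,137,158,905,911,050.24 bytes
1 GB = 10^9 bytes = 1,000,000,000 bytes
1,137,158,905,911,050.24 / 1,000,000,000 = 1,137,158.91 GB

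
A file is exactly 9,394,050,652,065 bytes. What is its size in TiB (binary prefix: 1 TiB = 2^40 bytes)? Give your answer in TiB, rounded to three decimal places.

8.544 TiB

9,394,050,652,065 bytes given.
1 TiB = 1,099,511,627,776 bytes
9,394,050,652,065 / 1,099,511,627,776 = 8.544 TiB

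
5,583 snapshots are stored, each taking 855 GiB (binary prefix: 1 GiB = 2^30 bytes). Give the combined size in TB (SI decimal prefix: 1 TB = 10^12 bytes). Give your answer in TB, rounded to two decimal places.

Total = 5,583 × 855 GiB = 4,773,465 GiB
= 4,773,465 × 1,073,741,824 bytes = 5,125,469,015,900,160 bytes
1 TB = 1,000,000,000,000 bytes
5,125,469,015,900,160 / 1,000,000,000,000 = 5,125.47 TB

5,125.47 TB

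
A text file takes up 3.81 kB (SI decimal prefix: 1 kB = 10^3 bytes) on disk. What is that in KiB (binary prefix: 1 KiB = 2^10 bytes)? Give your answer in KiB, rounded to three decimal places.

3.81 kB × 1,000 bytes/kB = 3,810 bytes
1 KiB = 1,024 bytes
3,810 / 1,024 = 3.721 KiB

3.721 KiB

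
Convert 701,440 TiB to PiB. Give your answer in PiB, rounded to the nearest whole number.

685 PiB

701,440 TiB = 701,440 × 2^40 bytes = 771,241,436,187,197,440 bytes
1 PiB = 1,125,899,906,842,624 bytes
771,241,436,187,197,440 / 1,125,899,906,842,624 = 685 PiB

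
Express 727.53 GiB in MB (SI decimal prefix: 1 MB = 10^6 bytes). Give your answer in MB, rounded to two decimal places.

781,179.39 MB

727.53 GiB = 727.53 × 2^30 bytes = 781,179,389,214.72 bytes
1 MB = 1,000,000 bytes
781,179,389,214.72 / 1,000,000 = 781,179.39 MB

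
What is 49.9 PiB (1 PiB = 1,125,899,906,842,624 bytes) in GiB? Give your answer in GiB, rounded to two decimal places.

49.9 PiB = 49.9 × 2^50 bytes = 56,182,405,351,446,937.6 bytes
1 GiB = 2^30 bytes = 1,073,741,824 bytes
56,182,405,351,446,937.6 / 1,073,741,824 = 52,323,942.40 GiB

52,323,942.40 GiB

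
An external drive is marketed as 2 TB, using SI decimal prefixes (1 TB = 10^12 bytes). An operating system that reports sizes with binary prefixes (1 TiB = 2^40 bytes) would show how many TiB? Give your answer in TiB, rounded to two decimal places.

2 TB = 2 × 10^12 bytes = 2,000,000,000,000 bytes
1 TiB = 2^40 bytes = 1,099,511,627,776 bytes
2,000,000,000,000 / 1,099,511,627,776 = 1.82 TiB

1.82 TiB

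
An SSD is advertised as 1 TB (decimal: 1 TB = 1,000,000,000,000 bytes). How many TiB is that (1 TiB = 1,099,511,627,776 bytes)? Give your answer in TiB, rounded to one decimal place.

1 TB × 1,000,000,000,000 bytes/TB = 1,000,000,000,000 bytes
1 TiB = 1,099,511,627,776 bytes
1,000,000,000,000 / 1,099,511,627,776 = 0.9 TiB

0.9 TiB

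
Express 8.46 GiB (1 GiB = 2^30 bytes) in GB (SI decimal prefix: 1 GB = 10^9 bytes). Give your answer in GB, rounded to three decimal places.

9.084 GB

8.46 GiB = 8.46 × 2^30 bytes = 9,083,855,831.04 bytes
1 GB = 10^9 bytes = 1,000,000,000 bytes
9,083,855,831.04 / 1,000,000,000 = 9.084 GB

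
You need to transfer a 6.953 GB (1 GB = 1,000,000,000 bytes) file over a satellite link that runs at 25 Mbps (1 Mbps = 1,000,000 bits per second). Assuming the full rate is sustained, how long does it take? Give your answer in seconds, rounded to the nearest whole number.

6.953 GB = 6,953,000,000 bytes = 55,624,000,000 bits
25 Mbps = 25,000,000 bits/s
time = 55,624,000,000 / 25,000,000 = 2,225 s

2,225 seconds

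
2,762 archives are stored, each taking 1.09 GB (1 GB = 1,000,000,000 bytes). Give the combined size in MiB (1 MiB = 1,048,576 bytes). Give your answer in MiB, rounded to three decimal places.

2,871,112.823 MiB

Total = 2,762 × 1.09 GB = 3010.58 GB
= 3010.58 × 1,000,000,000 bytes = 3,010,580,000,000 bytes
1 MiB = 1,048,576 bytes
3,010,580,000,000 / 1,048,576 = 2,871,112.823 MiB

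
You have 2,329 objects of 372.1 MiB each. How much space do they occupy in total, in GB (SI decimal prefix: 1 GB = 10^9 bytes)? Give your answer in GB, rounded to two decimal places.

908.72 GB

Total = 2,329 × 372.1 MiB = 866620.9 MiB
= 866620.9 × 1,048,576 bytes = 908,717,876,838.4 bytes
1 GB = 1,000,000,000 bytes
908,717,876,838.4 / 1,000,000,000 = 908.72 GB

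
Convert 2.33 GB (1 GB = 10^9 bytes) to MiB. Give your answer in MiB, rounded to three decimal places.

2,222.061 MiB

2.33 GB × 1,000,000,000 bytes/GB = 2,330,000,000 bytes
1 MiB = 1,048,576 bytes
2,330,000,000 / 1,048,576 = 2,222.061 MiB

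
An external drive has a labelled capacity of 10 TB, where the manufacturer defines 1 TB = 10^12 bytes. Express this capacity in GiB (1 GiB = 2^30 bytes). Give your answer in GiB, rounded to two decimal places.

9,313.23 GiB

10 TB = 10 × 10^12 bytes = 10,000,000,000,000 bytes
1 GiB = 2^30 bytes = 1,073,741,824 bytes
10,000,000,000,000 / 1,073,741,824 = 9,313.23 GiB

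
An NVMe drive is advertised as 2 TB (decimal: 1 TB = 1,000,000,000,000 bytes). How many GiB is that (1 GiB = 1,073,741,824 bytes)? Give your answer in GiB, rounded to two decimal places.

1,862.65 GiB

2 TB = 2 × 10^12 bytes = 2,000,000,000,000 bytes
1 GiB = 1,073,741,824 bytes
2,000,000,000,000 / 1,073,741,824 = 1,862.65 GiB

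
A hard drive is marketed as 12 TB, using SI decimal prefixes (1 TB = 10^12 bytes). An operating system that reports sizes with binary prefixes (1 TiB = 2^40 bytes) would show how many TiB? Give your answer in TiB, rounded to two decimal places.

12 TB = 12 × 10^12 bytes = 12,000,000,000,000 bytes
1 TiB = 2^40 bytes = 1,099,511,627,776 bytes
12,000,000,000,000 / 1,099,511,627,776 = 10.91 TiB

10.91 TiB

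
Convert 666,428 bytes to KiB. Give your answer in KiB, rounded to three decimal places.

666,428 bytes given.
1 KiB = 2^10 bytes = 1,024 bytes
666,428 / 1,024 = 650.809 KiB

650.809 KiB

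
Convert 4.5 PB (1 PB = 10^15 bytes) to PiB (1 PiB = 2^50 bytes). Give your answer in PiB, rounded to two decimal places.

4.5 PB = 4.5 × 10^15 bytes = 4,500,000,000,000,000 bytes
1 PiB = 2^50 bytes = 1,125,899,906,842,624 bytes
4,500,000,000,000,000 / 1,125,899,906,842,624 = 4.00 PiB

4.00 PiB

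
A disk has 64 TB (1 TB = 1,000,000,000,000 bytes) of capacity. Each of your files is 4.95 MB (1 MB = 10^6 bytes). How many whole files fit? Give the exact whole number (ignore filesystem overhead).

Capacity: 64 TB = 64,000,000,000,000 bytes
Per item: 4.95 MB = 4,950,000 bytes
⌊64,000,000,000,000 / 4,950,000⌋ = 12,929,292

12,929,292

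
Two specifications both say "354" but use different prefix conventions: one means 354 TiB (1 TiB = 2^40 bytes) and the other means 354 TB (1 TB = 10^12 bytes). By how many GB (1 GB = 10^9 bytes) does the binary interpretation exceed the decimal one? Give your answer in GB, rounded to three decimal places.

354 TiB = 354 × 1,099,511,627,776 = 389,227,116,232,704 bytes
354 TB = 354 × 1,000,000,000,000 = 354,000,000,000,000 bytes
difference = 35,227,116,232,704 bytes
35,227,116,232,704 / 1,000,000,000 = 35,227.116 GB

35,227.116 GB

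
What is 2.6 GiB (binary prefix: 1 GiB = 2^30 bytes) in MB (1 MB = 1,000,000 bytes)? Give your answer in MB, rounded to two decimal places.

2,791.73 MB

2.6 GiB × 1,073,741,824 bytes/GiB = 2,791,728,742.4 bytes
1 MB = 1,000,000 bytes
2,791,728,742.4 / 1,000,000 = 2,791.73 MB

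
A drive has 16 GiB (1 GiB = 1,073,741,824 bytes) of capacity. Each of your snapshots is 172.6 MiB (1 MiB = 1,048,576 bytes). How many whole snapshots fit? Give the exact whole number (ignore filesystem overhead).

94

Capacity: 16 GiB = 17,179,869,184 bytes
Per item: 172.6 MiB = 180,984,217.6 bytes
⌊17,179,869,184 / 180,984,217.6⌋ = 94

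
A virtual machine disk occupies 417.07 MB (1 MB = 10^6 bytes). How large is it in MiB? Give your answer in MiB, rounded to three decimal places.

417.07 MB = 417.07 × 10^6 bytes = 417,070,000 bytes
1 MiB = 1,048,576 bytes
417,070,000 / 1,048,576 = 397.749 MiB

397.749 MiB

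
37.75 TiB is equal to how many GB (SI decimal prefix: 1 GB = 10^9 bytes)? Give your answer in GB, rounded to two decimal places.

41,506.56 GB

37.75 TiB × 1,099,511,627,776 bytes/TiB = 41,506,563,948,544 bytes
1 GB = 1,000,000,000 bytes
41,506,563,948,544 / 1,000,000,000 = 41,506.56 GB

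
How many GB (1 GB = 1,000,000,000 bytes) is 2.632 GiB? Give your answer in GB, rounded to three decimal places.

2.826 GB

2.632 GiB × 1,073,741,824 bytes/GiB = 2,826,088,480.768 bytes
1 GB = 10^9 bytes = 1,000,000,000 bytes
2,826,088,480.768 / 1,000,000,000 = 2.826 GB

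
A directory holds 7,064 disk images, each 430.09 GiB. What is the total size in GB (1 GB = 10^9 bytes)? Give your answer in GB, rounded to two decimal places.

3,262,194.91 GB

Total = 7,064 × 430.09 GiB = 3038155.76 GiB
= 3038155.76 × 1,073,741,824 bytes = 3,262,194,907,338,506.24 bytes
1 GB = 1,000,000,000 bytes
3,262,194,907,338,506.24 / 1,000,000,000 = 3,262,194.91 GB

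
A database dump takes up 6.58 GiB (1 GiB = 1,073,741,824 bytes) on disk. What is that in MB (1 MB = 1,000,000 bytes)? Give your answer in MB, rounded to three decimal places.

7,065.221 MB

6.58 GiB = 6.58 × 2^30 bytes = 7,065,221,201.92 bytes
1 MB = 10^6 bytes = 1,000,000 bytes
7,065,221,201.92 / 1,000,000 = 7,065.221 MB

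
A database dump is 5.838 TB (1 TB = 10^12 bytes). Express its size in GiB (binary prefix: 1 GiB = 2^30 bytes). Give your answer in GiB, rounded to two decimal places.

5.838 TB = 5.838 × 10^12 bytes = 5,838,000,000,000 bytes
1 GiB = 1,073,741,824 bytes
5,838,000,000,000 / 1,073,741,824 = 5,437.06 GiB

5,437.06 GiB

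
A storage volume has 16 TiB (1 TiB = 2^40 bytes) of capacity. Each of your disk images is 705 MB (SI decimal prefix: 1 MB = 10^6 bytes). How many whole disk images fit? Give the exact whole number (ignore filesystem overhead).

24,953

Capacity: 16 TiB = 17,592,186,044,416 bytes
Per item: 705 MB = 705,000,000 bytes
⌊17,592,186,044,416 / 705,000,000⌋ = 24,953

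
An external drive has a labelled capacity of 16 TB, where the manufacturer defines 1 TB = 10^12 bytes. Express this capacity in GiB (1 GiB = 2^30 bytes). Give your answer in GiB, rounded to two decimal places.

16 TB = 16 × 10^12 bytes = 16,000,000,000,000 bytes
1 GiB = 1,073,741,824 bytes
16,000,000,000,000 / 1,073,741,824 = 14,901.16 GiB

14,901.16 GiB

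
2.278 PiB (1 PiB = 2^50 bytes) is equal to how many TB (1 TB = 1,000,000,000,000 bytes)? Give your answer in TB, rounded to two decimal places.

2,564.80 TB

2.278 PiB = 2.278 × 2^50 bytes = 2,564,799,987,787,497.472 bytes
1 TB = 1,000,000,000,000 bytes
2,564,799,987,787,497.472 / 1,000,000,000,000 = 2,564.80 TB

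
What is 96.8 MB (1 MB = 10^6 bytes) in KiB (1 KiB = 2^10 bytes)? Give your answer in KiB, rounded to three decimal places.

94,531.250 KiB

96.8 MB = 96.8 × 10^6 bytes = 96,800,000 bytes
1 KiB = 2^10 bytes = 1,024 bytes
96,800,000 / 1,024 = 94,531.250 KiB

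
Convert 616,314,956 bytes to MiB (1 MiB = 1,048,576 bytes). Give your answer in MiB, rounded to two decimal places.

616,314,956 bytes given.
1 MiB = 2^20 bytes = 1,048,576 bytes
616,314,956 / 1,048,576 = 587.76 MiB

587.76 MiB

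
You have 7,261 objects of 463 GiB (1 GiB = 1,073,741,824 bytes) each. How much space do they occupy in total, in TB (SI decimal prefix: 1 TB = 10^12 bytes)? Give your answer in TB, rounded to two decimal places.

Total = 7,261 × 463 GiB = 3,361,843 GiB
= 3,361,843 × 1,073,741,824 bytes = 3,609,751,434,821,632 bytes
1 TB = 1,000,000,000,000 bytes
3,609,751,434,821,632 / 1,000,000,000,000 = 3,609.75 TB

3,609.75 TB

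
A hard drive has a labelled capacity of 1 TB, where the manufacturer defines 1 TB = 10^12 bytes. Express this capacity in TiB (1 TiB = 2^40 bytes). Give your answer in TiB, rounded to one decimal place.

1 TB × 1,000,000,000,000 bytes/TB = 1,000,000,000,000 bytes
1 TiB = 1,099,511,627,776 bytes
1,000,000,000,000 / 1,099,511,627,776 = 0.9 TiB

0.9 TiB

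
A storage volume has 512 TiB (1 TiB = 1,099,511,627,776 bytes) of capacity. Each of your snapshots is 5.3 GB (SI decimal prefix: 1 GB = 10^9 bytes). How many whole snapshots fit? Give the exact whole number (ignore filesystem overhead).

106,216

Capacity: 512 TiB = 562,949,953,421,312 bytes
Per item: 5.3 GB = 5,300,000,000 bytes
⌊562,949,953,421,312 / 5,300,000,000⌋ = 106,216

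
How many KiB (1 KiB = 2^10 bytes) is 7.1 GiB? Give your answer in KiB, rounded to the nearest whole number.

7.1 GiB = 7.1 × 2^30 bytes = 7,623,566,950.4 bytes
1 KiB = 2^10 bytes = 1,024 bytes
7,623,566,950.4 / 1,024 = 7,444,890 KiB

7,444,890 KiB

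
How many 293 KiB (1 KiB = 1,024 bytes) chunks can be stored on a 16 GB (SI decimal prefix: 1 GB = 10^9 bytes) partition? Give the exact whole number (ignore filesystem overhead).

53,327

Capacity: 16 GB = 16,000,000,000 bytes
Per item: 293 KiB = 300,032 bytes
⌊16,000,000,000 / 300,032⌋ = 53,327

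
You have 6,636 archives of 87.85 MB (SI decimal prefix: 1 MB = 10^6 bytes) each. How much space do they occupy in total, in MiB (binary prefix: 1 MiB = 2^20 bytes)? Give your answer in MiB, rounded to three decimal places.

Total = 6,636 × 87.85 MB = 582972.6 MB
= 582972.6 × 1,000,000 bytes = 582,972,600,000 bytes
1 MiB = 1,048,576 bytes
582,972,600,000 / 1,048,576 = 555,965.996 MiB

555,965.996 MiB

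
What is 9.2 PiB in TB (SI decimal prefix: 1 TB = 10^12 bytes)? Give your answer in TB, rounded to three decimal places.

10,358.279 TB

9.2 PiB = 9.2 × 2^50 bytes = 10,358,279,142,952,140.8 bytes
1 TB = 1,000,000,000,000 bytes
10,358,279,142,952,140.8 / 1,000,000,000,000 = 10,358.279 TB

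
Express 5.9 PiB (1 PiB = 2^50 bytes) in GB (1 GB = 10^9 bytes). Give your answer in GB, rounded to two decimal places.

5.9 PiB × 1,125,899,906,842,624 bytes/PiB = 6,642,809,450,371,481.6 bytes
1 GB = 10^9 bytes = 1,000,000,000 bytes
6,642,809,450,371,481.6 / 1,000,000,000 = 6,642,809.45 GB

6,642,809.45 GB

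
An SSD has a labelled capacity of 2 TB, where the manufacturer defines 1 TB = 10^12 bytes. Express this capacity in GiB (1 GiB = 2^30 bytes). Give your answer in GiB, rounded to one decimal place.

2 TB = 2 × 10^12 bytes = 2,000,000,000,000 bytes
1 GiB = 2^30 bytes = 1,073,741,824 bytes
2,000,000,000,000 / 1,073,741,824 = 1,862.6 GiB

1,862.6 GiB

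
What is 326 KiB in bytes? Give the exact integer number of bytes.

326 × 1,024 = 333,824 bytes

333,824 bytes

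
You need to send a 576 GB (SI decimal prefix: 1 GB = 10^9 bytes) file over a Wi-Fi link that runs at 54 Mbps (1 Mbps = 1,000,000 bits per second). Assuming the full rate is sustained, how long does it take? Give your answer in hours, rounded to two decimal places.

576 GB = 576,000,000,000 bytes = 4,608,000,000,000 bits
54 Mbps = 54,000,000 bits/s
time = 4,608,000,000,000 / 54,000,000 = 85,333.3333 s
85,333.3333 s / 3600 = 23.70 hours

23.70 hours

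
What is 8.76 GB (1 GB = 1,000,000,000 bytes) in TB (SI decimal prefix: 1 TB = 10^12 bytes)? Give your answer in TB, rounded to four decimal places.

8.76 GB = 8.76 × 10^9 bytes = 8,760,000,000 bytes
1 TB = 10^12 bytes = 1,000,000,000,000 bytes
8,760,000,000 / 1,000,000,000,000 = 0.0088 TB

0.0088 TB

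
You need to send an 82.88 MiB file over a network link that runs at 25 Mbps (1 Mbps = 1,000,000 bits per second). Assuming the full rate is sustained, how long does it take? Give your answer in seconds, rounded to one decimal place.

82.88 MiB = 86,905,978.88 bytes = 695,247,831.04 bits
25 Mbps = 25,000,000 bits/s
time = 695,247,831.04 / 25,000,000 = 27.8 s

27.8 seconds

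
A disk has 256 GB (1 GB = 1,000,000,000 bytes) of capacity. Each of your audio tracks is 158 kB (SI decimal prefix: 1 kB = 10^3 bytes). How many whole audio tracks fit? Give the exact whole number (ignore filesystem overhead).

1,620,253

Capacity: 256 GB = 256,000,000,000 bytes
Per item: 158 kB = 158,000 bytes
⌊256,000,000,000 / 158,000⌋ = 1,620,253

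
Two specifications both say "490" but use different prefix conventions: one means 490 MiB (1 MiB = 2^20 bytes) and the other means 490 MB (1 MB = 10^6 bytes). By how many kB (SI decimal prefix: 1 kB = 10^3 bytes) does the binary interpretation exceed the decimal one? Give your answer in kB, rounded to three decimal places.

490 MiB = 490 × 1,048,576 = 513,802,240 bytes
490 MB = 490 × 1,000,000 = 490,000,000 bytes
difference = 23,802,240 bytes
23,802,240 / 1,000 = 23,802.240 kB

23,802.240 kB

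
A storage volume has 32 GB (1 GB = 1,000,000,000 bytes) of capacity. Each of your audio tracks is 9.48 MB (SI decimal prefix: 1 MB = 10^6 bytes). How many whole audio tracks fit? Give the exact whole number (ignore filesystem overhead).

Capacity: 32 GB = 32,000,000,000 bytes
Per item: 9.48 MB = 9,480,000 bytes
⌊32,000,000,000 / 9,480,000⌋ = 3,375

3,375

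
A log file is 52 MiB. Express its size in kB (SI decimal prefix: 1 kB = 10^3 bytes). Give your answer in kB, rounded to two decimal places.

54,525.95 kB

52 MiB = 52 × 2^20 bytes = 54,525,952 bytes
1 kB = 1,000 bytes
54,525,952 / 1,000 = 54,525.95 kB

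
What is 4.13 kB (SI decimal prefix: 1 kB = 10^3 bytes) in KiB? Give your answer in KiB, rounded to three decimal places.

4.13 kB = 4.13 × 10^3 bytes = 4,130 bytes
1 KiB = 2^10 bytes = 1,024 bytes
4,130 / 1,024 = 4.033 KiB

4.033 KiB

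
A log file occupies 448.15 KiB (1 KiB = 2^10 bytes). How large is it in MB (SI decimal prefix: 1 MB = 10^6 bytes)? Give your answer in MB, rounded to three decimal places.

0.459 MB

448.15 KiB = 448.15 × 2^10 bytes = 458,905.6 bytes
1 MB = 1,000,000 bytes
458,905.6 / 1,000,000 = 0.459 MB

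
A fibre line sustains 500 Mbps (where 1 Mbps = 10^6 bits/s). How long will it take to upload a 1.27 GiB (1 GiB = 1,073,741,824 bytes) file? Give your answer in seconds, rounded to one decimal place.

1.27 GiB = 1,363,652,116.48 bytes = 10,909,216,931.84 bits
500 Mbps = 500,000,000 bits/s
time = 10,909,216,931.84 / 500,000,000 = 21.8 s

21.8 seconds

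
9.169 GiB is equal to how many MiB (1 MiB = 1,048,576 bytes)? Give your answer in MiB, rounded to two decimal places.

9.169 GiB × 1,073,741,824 bytes/GiB = 9,845,138,784.256 bytes
1 MiB = 2^20 bytes = 1,048,576 bytes
9,845,138,784.256 / 1,048,576 = 9,389.06 MiB

9,389.06 MiB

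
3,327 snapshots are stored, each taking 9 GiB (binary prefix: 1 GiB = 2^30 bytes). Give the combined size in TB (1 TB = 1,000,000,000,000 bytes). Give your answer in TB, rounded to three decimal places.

32.151 TB

Total = 3,327 × 9 GiB = 29,943 GiB
= 29,943 × 1,073,741,824 bytes = 32,151,051,436,032 bytes
1 TB = 1,000,000,000,000 bytes
32,151,051,436,032 / 1,000,000,000,000 = 32.151 TB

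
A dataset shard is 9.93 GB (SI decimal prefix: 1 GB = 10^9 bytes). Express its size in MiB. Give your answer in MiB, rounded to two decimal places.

9,469.99 MiB

9.93 GB = 9.93 × 10^9 bytes = 9,930,000,000 bytes
1 MiB = 2^20 bytes = 1,048,576 bytes
9,930,000,000 / 1,048,576 = 9,469.99 MiB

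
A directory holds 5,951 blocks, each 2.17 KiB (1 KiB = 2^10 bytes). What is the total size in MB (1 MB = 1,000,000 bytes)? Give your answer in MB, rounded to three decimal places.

Total = 5,951 × 2.17 KiB = 12913.67 KiB
= 12913.67 × 1,024 bytes = 13,223,598.08 bytes
1 MB = 1,000,000 bytes
13,223,598.08 / 1,000,000 = 13.224 MB

13.224 MB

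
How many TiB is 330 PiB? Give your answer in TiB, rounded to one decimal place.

337,920.0 TiB

330 PiB = 330 × 2^50 bytes = 371,546,969,258,065,920 bytes
1 TiB = 2^40 bytes = 1,099,511,627,776 bytes
371,546,969,258,065,920 / 1,099,511,627,776 = 337,920.0 TiB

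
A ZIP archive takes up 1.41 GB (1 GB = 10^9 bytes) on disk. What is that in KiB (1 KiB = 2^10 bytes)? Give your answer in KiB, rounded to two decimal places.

1.41 GB = 1.41 × 10^9 bytes = 1,410,000,000 bytes
1 KiB = 1,024 bytes
1,410,000,000 / 1,024 = 1,376,953.13 KiB

1,376,953.13 KiB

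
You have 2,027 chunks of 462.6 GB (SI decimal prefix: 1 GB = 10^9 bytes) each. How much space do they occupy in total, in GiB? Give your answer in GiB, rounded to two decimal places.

Total = 2,027 × 462.6 GB = 937690.2 GB
= 937690.2 × 1,000,000,000 bytes = 937,690,200,000,000 bytes
1 GiB = 1,073,741,824 bytes
937,690,200,000,000 / 1,073,741,824 = 873,292.05 GiB

873,292.05 GiB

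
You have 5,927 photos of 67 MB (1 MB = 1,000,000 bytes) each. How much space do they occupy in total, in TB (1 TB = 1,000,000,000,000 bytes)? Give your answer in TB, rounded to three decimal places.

0.397 TB

Total = 5,927 × 67 MB = 397,109 MB
= 397,109 × 1,000,000 bytes = 397,109,000,000 bytes
1 TB = 1,000,000,000,000 bytes
397,109,000,000 / 1,000,000,000,000 = 0.397 TB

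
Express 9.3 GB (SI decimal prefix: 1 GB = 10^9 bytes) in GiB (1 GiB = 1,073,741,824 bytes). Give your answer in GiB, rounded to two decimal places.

8.66 GiB

9.3 GB = 9.3 × 10^9 bytes = 9,300,000,000 bytes
1 GiB = 2^30 bytes = 1,073,741,824 bytes
9,300,000,000 / 1,073,741,824 = 8.66 GiB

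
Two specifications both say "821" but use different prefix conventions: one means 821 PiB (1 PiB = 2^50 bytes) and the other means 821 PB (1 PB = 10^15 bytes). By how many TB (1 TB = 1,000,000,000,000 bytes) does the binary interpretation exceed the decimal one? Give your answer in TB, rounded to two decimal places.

821 PiB = 821 × 1,125,899,906,842,624 = 924,363,823,517,794,304 bytes
821 PB = 821 × 1,000,000,000,000,000 = 821,000,000,000,000,000 bytes
difference = 103,363,823,517,794,304 bytes
103,363,823,517,794,304 / 1,000,000,000,000 = 103,363.82 TB

103,363.82 TB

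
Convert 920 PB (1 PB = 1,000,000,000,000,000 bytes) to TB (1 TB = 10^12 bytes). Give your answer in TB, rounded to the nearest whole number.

920 PB = 920 × 10^15 bytes = 920,000,000,000,000,000 bytes
1 TB = 10^12 bytes = 1,000,000,000,000 bytes
920,000,000,000,000,000 / 1,000,000,000,000 = 920,000 TB

920,000 TB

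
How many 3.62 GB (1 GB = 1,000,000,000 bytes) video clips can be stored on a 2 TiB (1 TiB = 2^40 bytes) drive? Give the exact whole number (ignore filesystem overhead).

607

Capacity: 2 TiB = 2,199,023,255,552 bytes
Per item: 3.62 GB = 3,620,000,000 bytes
⌊2,199,023,255,552 / 3,620,000,000⌋ = 607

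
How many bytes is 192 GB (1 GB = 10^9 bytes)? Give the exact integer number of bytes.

192,000,000,000 bytes

192 × 1,000,000,000 = 192,000,000,000 bytes  (1 GB = 10^9 bytes)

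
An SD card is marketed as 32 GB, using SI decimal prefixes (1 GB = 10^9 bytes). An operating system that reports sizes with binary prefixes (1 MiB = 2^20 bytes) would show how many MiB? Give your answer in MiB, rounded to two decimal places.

32 GB = 32 × 10^9 bytes = 32,000,000,000 bytes
1 MiB = 1,048,576 bytes
32,000,000,000 / 1,048,576 = 30,517.58 MiB

30,517.58 MiB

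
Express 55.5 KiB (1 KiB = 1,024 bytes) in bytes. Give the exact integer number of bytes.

56,832 bytes

55.5 × 1,024 = 56,832 bytes  (1 KiB = 2^10 bytes)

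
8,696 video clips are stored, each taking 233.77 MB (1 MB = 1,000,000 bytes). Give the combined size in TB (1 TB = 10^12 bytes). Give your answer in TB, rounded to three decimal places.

Total = 8,696 × 233.77 MB = 2032863.92 MB
= 2032863.92 × 1,000,000 bytes = 2,032,863,920,000 bytes
1 TB = 1,000,000,000,000 bytes
2,032,863,920,000 / 1,000,000,000,000 = 2.033 TB

2.033 TB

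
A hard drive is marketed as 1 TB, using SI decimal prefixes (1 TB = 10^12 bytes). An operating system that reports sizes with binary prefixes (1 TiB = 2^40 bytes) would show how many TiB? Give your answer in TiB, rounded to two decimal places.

1 TB = 1 × 10^12 bytes = 1,000,000,000,000 bytes
1 TiB = 1,099,511,627,776 bytes
1,000,000,000,000 / 1,099,511,627,776 = 0.91 TiB

0.91 TiB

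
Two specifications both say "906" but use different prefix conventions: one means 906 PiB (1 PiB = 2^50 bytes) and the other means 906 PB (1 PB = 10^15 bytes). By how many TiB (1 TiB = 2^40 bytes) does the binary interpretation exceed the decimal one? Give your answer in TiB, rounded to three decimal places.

103,741.800 TiB

906 PiB = 906 × 1,125,899,906,842,624 = 1,020,065,315,599,417,344 bytes
906 PB = 906 × 1,000,000,000,000,000 = 906,000,000,000,000,000 bytes
difference = 114,065,315,599,417,344 bytes
114,065,315,599,417,344 / 1,099,511,627,776 = 103,741.800 TiB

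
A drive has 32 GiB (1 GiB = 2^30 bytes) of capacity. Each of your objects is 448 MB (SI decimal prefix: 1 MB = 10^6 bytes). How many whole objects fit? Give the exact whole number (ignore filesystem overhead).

76

Capacity: 32 GiB = 34,359,738,368 bytes
Per item: 448 MB = 448,000,000 bytes
⌊34,359,738,368 / 448,000,000⌋ = 76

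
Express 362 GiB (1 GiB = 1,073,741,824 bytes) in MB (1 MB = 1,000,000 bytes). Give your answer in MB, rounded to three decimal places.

388,694.540 MB

362 GiB = 362 × 2^30 bytes = 388,694,540,288 bytes
1 MB = 10^6 bytes = 1,000,000 bytes
388,694,540,288 / 1,000,000 = 388,694.540 MB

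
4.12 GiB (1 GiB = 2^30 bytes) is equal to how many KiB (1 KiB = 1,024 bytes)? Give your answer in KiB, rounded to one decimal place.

4.12 GiB × 1,073,741,824 bytes/GiB = 4,423,816,314.88 bytes
1 KiB = 1,024 bytes
4,423,816,314.88 / 1,024 = 4,320,133.1 KiB

4,320,133.1 KiB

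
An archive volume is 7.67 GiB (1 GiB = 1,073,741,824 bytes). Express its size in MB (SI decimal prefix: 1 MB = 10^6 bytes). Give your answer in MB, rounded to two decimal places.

7.67 GiB = 7.67 × 2^30 bytes = 8,235,599,790.08 bytes
1 MB = 1,000,000 bytes
8,235,599,790.08 / 1,000,000 = 8,235.60 MB

8,235.60 MB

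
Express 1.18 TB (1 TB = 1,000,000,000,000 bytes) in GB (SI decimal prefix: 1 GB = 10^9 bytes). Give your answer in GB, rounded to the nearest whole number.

1.18 TB × 1,000,000,000,000 bytes/TB = 1,180,000,000,000 bytes
1 GB = 1,000,000,000 bytes
1,180,000,000,000 / 1,000,000,000 = 1,180 GB

1,180 GB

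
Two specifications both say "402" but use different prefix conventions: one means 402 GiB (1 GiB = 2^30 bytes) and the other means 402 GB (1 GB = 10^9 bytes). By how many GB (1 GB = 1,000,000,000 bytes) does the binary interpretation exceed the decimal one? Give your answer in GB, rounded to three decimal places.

29.644 GB

402 GiB = 402 × 1,073,741,824 = 431,644,213,248 bytes
402 GB = 402 × 1,000,000,000 = 402,000,000,000 bytes
difference = 29,644,213,248 bytes
29,644,213,248 / 1,000,000,000 = 29.644 GB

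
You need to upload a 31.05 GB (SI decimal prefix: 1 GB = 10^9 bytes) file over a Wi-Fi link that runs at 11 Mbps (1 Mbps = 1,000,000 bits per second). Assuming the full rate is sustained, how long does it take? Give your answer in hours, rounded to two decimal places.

6.27 hours

31.05 GB = 31,050,000,000 bytes = 248,400,000,000 bits
11 Mbps = 11,000,000 bits/s
time = 248,400,000,000 / 11,000,000 = 22,581.8182 s
22,581.8182 s / 3600 = 6.27 hours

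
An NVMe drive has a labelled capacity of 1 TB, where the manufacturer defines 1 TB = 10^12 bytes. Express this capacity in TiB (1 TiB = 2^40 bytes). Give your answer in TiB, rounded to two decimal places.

1 TB × 1,000,000,000,000 bytes/TB = 1,000,000,000,000 bytes
1 TiB = 2^40 bytes = 1,099,511,627,776 bytes
1,000,000,000,000 / 1,099,511,627,776 = 0.91 TiB

0.91 TiB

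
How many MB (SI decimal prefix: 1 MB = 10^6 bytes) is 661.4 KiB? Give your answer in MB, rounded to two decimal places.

661.4 KiB = 661.4 × 2^10 bytes = 677,273.6 bytes
1 MB = 1,000,000 bytes
677,273.6 / 1,000,000 = 0.68 MB

0.68 MB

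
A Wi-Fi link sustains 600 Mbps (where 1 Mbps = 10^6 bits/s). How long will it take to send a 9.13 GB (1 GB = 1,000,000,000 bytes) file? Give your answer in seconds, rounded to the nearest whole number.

9.13 GB = 9,130,000,000 bytes = 73,040,000,000 bits
600 Mbps = 600,000,000 bits/s
time = 73,040,000,000 / 600,000,000 = 122 s

122 seconds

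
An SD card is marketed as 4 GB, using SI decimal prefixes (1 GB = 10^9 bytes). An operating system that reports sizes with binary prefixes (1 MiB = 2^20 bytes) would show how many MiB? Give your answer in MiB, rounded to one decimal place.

4 GB × 1,000,000,000 bytes/GB = 4,000,000,000 bytes
1 MiB = 1,048,576 bytes
4,000,000,000 / 1,048,576 = 3,814.7 MiB

3,814.7 MiB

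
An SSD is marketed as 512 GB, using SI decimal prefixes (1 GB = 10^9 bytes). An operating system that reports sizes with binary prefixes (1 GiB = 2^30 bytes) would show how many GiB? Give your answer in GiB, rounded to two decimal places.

476.84 GiB

512 GB = 512 × 10^9 bytes = 512,000,000,000 bytes
1 GiB = 1,073,741,824 bytes
512,000,000,000 / 1,073,741,824 = 476.84 GiB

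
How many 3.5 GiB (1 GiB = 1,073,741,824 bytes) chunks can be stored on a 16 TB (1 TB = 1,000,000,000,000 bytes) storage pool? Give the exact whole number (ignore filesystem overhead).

Capacity: 16 TB = 16,000,000,000,000 bytes
Per item: 3.5 GiB = 3,758,096,384 bytes
⌊16,000,000,000,000 / 3,758,096,384⌋ = 4,257

4,257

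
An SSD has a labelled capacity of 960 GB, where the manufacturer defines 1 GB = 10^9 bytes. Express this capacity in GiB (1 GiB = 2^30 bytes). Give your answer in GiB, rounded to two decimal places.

894.07 GiB

960 GB × 1,000,000,000 bytes/GB = 960,000,000,000 bytes
1 GiB = 2^30 bytes = 1,073,741,824 bytes
960,000,000,000 / 1,073,741,824 = 894.07 GiB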